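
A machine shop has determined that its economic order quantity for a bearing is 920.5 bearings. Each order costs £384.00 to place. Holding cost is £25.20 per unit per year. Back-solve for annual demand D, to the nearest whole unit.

The basic EOQ model gives Q* = √(2DS/H); rearrange for the unknown.
From Q* = √(2DS/H): D = Q*²H / (2S) = 920.5² × 25.2 / (2 × 384) = 27802.696.

D ≈ 27,803 bearings per year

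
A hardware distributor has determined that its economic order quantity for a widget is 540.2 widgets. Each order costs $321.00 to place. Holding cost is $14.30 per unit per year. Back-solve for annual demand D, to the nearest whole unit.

The basic EOQ model gives Q* = √(2DS/H); rearrange for the unknown.
From Q* = √(2DS/H): D = Q*²H / (2S) = 540.2² × 14.3 / (2 × 321) = 6499.952.

D ≈ 6,500 widgets per year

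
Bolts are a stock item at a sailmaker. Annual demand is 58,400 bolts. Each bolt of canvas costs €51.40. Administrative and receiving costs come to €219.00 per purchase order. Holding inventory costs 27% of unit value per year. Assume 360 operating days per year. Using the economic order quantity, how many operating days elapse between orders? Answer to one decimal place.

Holding cost H = 0.27 × €51.40 = €13.8780 per unit per year.
Q* = √(2DS/H) = √(2 × 58,400 × 219 / 13.878) ≈ 1357.63.
Cycle time = Q*/D × 360 = 1357.63 / 58,400 × 360 ≈ 8.369 days.

T ≈ 8.4 days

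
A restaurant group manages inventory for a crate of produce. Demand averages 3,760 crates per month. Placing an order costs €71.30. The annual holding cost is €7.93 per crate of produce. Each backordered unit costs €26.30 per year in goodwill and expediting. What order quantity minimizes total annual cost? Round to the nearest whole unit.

Annual demand D = 3,760 × 12 = 45,120.
With planned backorders, Q* = √(2DS/H) · √((H+B)/B).
√(2DS/H) = √(2 × 45,120 × 71.3 / 7.93) = 900.757.
√((H+B)/B) = √((7.93+26.3)/26.3) = 1.1408.
Q* ≈ 1027.622.

Q* ≈ 1,028 crates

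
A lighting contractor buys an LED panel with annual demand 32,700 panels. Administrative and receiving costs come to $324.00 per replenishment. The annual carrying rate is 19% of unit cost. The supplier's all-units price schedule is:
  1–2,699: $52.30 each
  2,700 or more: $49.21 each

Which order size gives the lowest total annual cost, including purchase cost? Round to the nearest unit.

Q* ≈ 2,700 panels

Holding cost per unit per year at price C is H = 0.19·C.
For each price level, check whether its EOQ is feasible; otherwise the best quantity at that price is the breakpoint.
EOQ at $52.30 = 1460.3 (feasible in tier 1): TC = 32,700×$52.30 + (32,700/1460.3)×324 + (1460.3/2)×0.19×$52.30 = $1,724,720.72.
EOQ at $49.21 = 1505.4 < 2700, so use break Q=2700: TC = 32,700×$49.21 + (32,700/2700.0)×324 + (2700.0/2)×0.19×$49.21 = $1,625,713.36.
Lowest total cost is $1,625,713.36 at Q = 2700.0.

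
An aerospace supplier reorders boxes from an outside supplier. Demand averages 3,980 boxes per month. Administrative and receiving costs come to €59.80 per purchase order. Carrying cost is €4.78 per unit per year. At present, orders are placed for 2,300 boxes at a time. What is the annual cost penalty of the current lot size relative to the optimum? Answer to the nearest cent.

Annual demand D = 3,980 × 12 = 47,760.
EOQ = √(2DS/H) = √(2 × 47,760 × 59.8 / 4.78) ≈ 1093.16.
Cost at Q* = (D/Q*)S + (Q*/2)H = √(2DSH) ≈ €5,225.31.
Cost at Q = 2,300: (47,760/2,300)×59.8 + (2,300/2)×4.78 = €1,241.76 + €5,497.00 = €6,738.76.
Excess = €6,738.76 − €5,225.31 = €1,513.45.

Extra cost ≈ €1,513.45 per year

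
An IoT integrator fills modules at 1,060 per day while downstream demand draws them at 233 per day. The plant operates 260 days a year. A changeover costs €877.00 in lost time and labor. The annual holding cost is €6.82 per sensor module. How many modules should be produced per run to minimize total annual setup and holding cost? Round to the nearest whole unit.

Annual demand D = 233 × 260 = 60,580.
Production build-up factor (1 − d/p) = 1 − 233/1,060 = 0.7802.
Q* = √(2DS / (H(1 − d/p))) = √(2 × 60,580 × 877 / (6.82 × 0.7802)).
= √(106,257,320 / 5.3209) ≈ 4468.764.

Q* ≈ 4,469 modules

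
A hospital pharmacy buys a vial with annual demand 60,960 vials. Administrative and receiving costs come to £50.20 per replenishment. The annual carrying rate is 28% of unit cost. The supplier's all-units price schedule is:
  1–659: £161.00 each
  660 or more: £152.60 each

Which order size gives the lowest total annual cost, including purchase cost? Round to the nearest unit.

Q* ≈ 660 vials

Holding cost per unit per year at price C is H = 0.28·C.
For each price level, check whether its EOQ is feasible; otherwise the best quantity at that price is the breakpoint.
EOQ at £161.00 = 368.5 (feasible in tier 1): TC = 60,960×£161.00 + (60,960/368.5)×50.2 + (368.5/2)×0.28×£161.00 = £9,831,170.45.
EOQ at £152.60 = 378.5 < 660, so use break Q=660: TC = 60,960×£152.60 + (60,960/660.0)×50.2 + (660.0/2)×0.28×£152.60 = £9,321,232.89.
Lowest total cost is £9,321,232.89 at Q = 660.0.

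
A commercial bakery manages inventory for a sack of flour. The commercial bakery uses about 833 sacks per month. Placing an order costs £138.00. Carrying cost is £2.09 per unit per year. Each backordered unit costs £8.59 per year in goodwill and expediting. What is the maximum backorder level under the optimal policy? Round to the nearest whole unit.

S* ≈ 251 sacks

Annual demand D = 833 × 12 = 9,996.
With planned backorders, Q* = √(2DS/H) · √((H+B)/B).
√(2DS/H) = √(2 × 9,996 × 138 / 2.09) = 1148.933.
√((H+B)/B) = √((2.09+8.59)/8.59) = 1.1150.
Q* ≈ 1281.102.
S* = Q* · H/(H+B) = 1281.102 × 2.09/10.68 ≈ 250.702.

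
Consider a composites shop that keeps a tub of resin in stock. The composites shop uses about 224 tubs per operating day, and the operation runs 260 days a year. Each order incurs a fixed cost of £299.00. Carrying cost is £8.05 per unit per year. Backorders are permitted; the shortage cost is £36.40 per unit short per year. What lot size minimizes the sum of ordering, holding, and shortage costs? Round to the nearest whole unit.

Annual demand D = 224 × 260 = 58,240.
With planned backorders, Q* = √(2DS/H) · √((H+B)/B).
√(2DS/H) = √(2 × 58,240 × 299 / 8.05) = 2080.000.
√((H+B)/B) = √((8.05+36.4)/36.4) = 1.1051.
Q* ≈ 2298.521.

Q* ≈ 2,299 tubs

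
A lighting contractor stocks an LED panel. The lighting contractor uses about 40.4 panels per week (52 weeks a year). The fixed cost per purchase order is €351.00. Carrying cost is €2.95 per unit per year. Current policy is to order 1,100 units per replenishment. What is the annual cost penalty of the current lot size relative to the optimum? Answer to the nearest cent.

Annual demand D = 40.4 × 52 = 2,100.8.
EOQ = √(2DS/H) = √(2 × 2,100.8 × 351 / 2.95) ≈ 707.05.
Cost at Q* = (D/Q*)S + (Q*/2)H = √(2DSH) ≈ €2,085.80.
Cost at Q = 1,100: (2,100.8/1,100)×351 + (1,100/2)×2.95 = €670.35 + €1,622.50 = €2,292.85.
Excess = €2,292.85 − €2,085.80 = €207.05.

Extra cost ≈ €207.05 per year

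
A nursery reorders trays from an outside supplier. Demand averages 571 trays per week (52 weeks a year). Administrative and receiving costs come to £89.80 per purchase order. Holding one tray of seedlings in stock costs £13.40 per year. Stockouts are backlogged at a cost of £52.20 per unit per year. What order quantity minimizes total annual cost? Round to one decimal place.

Q* ≈ 707.2 trays

Annual demand D = 571 × 52 = 29,692.
With planned backorders, Q* = √(2DS/H) · √((H+B)/B).
√(2DS/H) = √(2 × 29,692 × 89.8 / 13.4) = 630.842.
√((H+B)/B) = √((13.4+52.2)/52.2) = 1.1210.
Q* ≈ 707.192.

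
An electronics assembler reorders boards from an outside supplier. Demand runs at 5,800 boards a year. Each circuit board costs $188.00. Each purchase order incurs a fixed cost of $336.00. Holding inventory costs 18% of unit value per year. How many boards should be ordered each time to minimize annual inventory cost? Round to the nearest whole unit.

Holding cost H = 0.18 × $188.00 = $33.8400 per unit per year.
EOQ = √(2DS / H) = √(2 × 5,800 × 336 / 33.84).
= √(3,897,600 / 33.84) = √115,177.305 ≈ 339.378.

Q* ≈ 339 boards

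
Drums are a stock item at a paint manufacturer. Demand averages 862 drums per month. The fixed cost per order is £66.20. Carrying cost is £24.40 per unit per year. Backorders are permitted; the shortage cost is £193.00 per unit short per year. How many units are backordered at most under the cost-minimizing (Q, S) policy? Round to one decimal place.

Annual demand D = 862 × 12 = 10,344.
With planned backorders, Q* = √(2DS/H) · √((H+B)/B).
√(2DS/H) = √(2 × 10,344 × 66.2 / 24.4) = 236.915.
√((H+B)/B) = √((24.4+193)/193) = 1.0613.
Q* ≈ 251.446.
S* = Q* · H/(H+B) = 251.446 × 24.4/217.4 ≈ 28.221.

S* ≈ 28.2 drums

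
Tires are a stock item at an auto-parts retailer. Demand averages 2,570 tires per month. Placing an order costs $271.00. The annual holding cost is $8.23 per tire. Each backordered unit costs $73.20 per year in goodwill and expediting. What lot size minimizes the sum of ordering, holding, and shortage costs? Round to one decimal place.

Annual demand D = 2,570 × 12 = 30,840.
With planned backorders, Q* = √(2DS/H) · √((H+B)/B).
√(2DS/H) = √(2 × 30,840 × 271 / 8.23) = 1425.138.
√((H+B)/B) = √((8.23+73.2)/73.2) = 1.0547.
Q* ≈ 1503.120.

Q* ≈ 1,503.1 tires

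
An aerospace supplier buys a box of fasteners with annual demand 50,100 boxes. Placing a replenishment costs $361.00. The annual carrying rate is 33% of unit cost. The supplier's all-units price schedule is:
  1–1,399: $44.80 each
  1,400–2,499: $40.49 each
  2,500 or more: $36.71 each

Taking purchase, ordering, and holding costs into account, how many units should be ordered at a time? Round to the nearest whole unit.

Holding cost per unit per year at price C is H = 0.33·C.
Evaluate total cost at each tier's feasible EOQ or, if the EOQ is below the tier, at the tier's minimum quantity.
Tier 1 ($44.80): EOQ = 1564.2 exceeds tier's upper bound 1399, so this tier is dominated.
EOQ at $40.49 = 1645.3 (feasible in tier 2): TC = 50,100×$40.49 + (50,100/1645.3)×361 + (1645.3/2)×0.33×$40.49 = $2,050,533.59.
EOQ at $36.71 = 1728.0 < 2500, so use break Q=2500: TC = 50,100×$36.71 + (50,100/2500.0)×361 + (2500.0/2)×0.33×$36.71 = $1,861,548.31.
Lowest total cost is $1,861,548.31 at Q = 2500.0.

Q* ≈ 2,500 boxes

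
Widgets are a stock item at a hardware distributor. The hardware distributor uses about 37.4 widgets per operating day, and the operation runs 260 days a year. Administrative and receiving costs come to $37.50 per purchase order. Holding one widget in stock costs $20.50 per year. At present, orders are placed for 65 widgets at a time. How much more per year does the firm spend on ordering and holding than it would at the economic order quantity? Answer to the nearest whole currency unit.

Annual demand D = 37.4 × 260 = 9,724.
EOQ = √(2DS/H) = √(2 × 9,724 × 37.5 / 20.5) ≈ 188.61.
Cost at Q* = (D/Q*)S + (Q*/2)H = √(2DSH) ≈ $3,866.61.
Cost at Q = 65: (9,724/65)×37.5 + (65/2)×20.5 = $5,610.00 + $666.25 = $6,276.25.
Excess = $6,276.25 − $3,866.61 = $2,409.64.

Extra cost ≈ $2,410 per year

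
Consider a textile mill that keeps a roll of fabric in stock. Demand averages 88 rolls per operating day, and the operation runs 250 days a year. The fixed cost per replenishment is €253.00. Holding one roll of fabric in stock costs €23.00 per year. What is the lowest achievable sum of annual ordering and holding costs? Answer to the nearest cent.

TC* ≈ €16,001.12

Annual demand D = 88 × 250 = 22,000.
Q* = √(2DS/H) = √(2 × 22,000 × 253 / 23) ≈ 695.70.
At the optimum the two cost components are equal, so total cost = 2·(Q*/2)H = Q*·H.
Minimum total = √(2DSH) = √(2 × 22,000 × 253 × 23) ≈ 16001.125.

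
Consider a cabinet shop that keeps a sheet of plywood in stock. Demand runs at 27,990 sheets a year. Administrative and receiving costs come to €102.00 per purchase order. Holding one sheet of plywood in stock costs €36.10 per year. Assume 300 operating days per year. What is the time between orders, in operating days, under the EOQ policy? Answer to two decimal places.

EOQ = √(2DS/H) = √(2 × 27,990 × 102 / 36.1) ≈ 397.71.
Cycle time = Q*/D × 300 = 397.71 / 27,990 × 300 ≈ 4.263 days.

T ≈ 4.26 days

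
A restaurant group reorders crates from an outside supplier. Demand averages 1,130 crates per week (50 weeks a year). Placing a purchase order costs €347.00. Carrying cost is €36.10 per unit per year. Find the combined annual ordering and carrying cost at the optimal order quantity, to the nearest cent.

TC* ≈ €37,623.36

Annual demand D = 1,130 × 50 = 56,500.
EOQ = √(2DS/H) = √(2 × 56,500 × 347 / 36.1) ≈ 1042.20.
At the optimum the two cost components are equal, so total cost = 2·(Q*/2)H = Q*·H.
Minimum total = √(2DSH) = √(2 × 56,500 × 347 × 36.1) ≈ 37623.358.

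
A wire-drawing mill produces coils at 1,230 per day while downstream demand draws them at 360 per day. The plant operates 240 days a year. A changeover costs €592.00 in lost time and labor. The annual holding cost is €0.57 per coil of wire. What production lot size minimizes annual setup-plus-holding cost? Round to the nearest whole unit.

Annual demand D = 360 × 240 = 86,400.
Production build-up factor (1 − d/p) = 1 − 360/1,230 = 0.7073.
Q* = √(2DS / (H(1 − d/p))) = √(2 × 86,400 × 592 / (0.57 × 0.7073)).
= √(102,297,600 / 0.4032) ≈ 15928.989.

Q* ≈ 15,929 coils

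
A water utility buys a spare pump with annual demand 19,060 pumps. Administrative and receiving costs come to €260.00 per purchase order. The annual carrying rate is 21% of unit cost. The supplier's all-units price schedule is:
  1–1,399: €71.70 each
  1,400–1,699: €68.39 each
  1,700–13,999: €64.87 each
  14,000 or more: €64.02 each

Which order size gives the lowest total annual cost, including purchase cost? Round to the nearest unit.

Q* ≈ 1,700 pumps

Holding cost per unit per year at price C is H = 0.21·C.
Evaluate total cost at each tier's feasible EOQ or, if the EOQ is below the tier, at the tier's minimum quantity.
EOQ at €71.70 = 811.3 (feasible in tier 1): TC = 19,060×€71.70 + (19,060/811.3)×260 + (811.3/2)×0.21×€71.70 = €1,378,818.09.
EOQ at €68.39 = 830.7 < 1400, so use break Q=1400: TC = 19,060×€68.39 + (19,060/1400.0)×260 + (1400.0/2)×0.21×€68.39 = €1,317,106.44.
EOQ at €64.87 = 853.0 < 1700, so use break Q=1700: TC = 19,060×€64.87 + (19,060/1700.0)×260 + (1700.0/2)×0.21×€64.87 = €1,250,916.55.
EOQ at €64.02 = 858.6 < 14000, so use break Q=14000: TC = 19,060×€64.02 + (19,060/14000.0)×260 + (14000.0/2)×0.21×€64.02 = €1,314,684.57.
Lowest total cost is €1,250,916.55 at Q = 1700.0.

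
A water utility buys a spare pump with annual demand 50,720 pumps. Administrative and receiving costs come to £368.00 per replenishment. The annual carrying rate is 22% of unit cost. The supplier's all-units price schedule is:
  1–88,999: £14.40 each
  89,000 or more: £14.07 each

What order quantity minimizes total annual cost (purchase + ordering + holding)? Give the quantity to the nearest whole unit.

Holding cost per unit per year at price C is H = 0.22·C.
For each price level, check whether its EOQ is feasible; otherwise the best quantity at that price is the breakpoint.
EOQ at £14.40 = 3432.7 (feasible in tier 1): TC = 50,720×£14.40 + (50,720/3432.7)×368 + (3432.7/2)×0.22×£14.40 = £741,242.80.
EOQ at £14.07 = 3472.7 < 89000, so use break Q=89000: TC = 50,720×£14.07 + (50,720/89000.0)×368 + (89000.0/2)×0.22×£14.07 = £851,585.42.
Lowest total cost is £741,242.80 at Q = 3432.7.

Q* ≈ 3,433 pumps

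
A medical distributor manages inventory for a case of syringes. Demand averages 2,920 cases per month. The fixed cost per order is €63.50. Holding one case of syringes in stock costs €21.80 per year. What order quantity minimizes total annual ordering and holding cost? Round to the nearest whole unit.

Annual demand D = 2,920 × 12 = 35,040.
EOQ = √(2DS / H) = √(2 × 35,040 × 63.5 / 21.8).
= √(4,450,080 / 21.8) = √204,132.1101 ≈ 451.810.

Q* ≈ 452 cases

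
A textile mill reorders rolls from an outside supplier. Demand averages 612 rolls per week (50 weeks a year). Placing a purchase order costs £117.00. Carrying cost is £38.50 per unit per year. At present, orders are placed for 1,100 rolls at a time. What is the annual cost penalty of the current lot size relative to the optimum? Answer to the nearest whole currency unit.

Annual demand D = 612 × 50 = 30,600.
EOQ = √(2DS/H) = √(2 × 30,600 × 117 / 38.5) ≈ 431.26.
Cost at Q* = (D/Q*)S + (Q*/2)H = √(2DSH) ≈ £16,603.48.
Cost at Q = 1,100: (30,600/1,100)×117 + (1,100/2)×38.5 = £3,254.73 + £21,175.00 = £24,429.73.
Excess = £24,429.73 − £16,603.48 = £7,826.25.

Extra cost ≈ £7,826 per year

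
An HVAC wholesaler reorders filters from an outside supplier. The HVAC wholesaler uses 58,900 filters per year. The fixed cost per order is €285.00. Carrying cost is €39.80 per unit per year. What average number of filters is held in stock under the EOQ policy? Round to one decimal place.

Average inventory ≈ 459.2 filters

Q* = √(2DS/H) = √(2 × 58,900 × 285 / 39.8) ≈ 918.45.
Average inventory = Q*/2 ≈ 918.45 / 2 = 459.223.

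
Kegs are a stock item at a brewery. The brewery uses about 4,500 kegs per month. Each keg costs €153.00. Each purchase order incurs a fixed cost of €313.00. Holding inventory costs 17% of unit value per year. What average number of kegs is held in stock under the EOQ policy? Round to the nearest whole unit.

Average inventory ≈ 570 kegs

Annual demand D = 4,500 × 12 = 54,000.
Holding cost H = 0.17 × €153.00 = €26.0100 per unit per year.
The optimal lot size = √(2DS/H) = √(2 × 54,000 × 313 / 26.01) ≈ 1140.02.
Average inventory = Q*/2 ≈ 1140.02 / 2 = 570.012.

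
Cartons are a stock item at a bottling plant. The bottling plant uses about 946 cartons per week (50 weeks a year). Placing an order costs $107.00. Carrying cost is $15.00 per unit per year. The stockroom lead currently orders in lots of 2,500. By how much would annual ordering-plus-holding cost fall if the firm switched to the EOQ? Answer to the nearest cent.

Extra cost ≈ $8,452.39 per year

Annual demand D = 946 × 50 = 47,300.
EOQ = √(2DS/H) = √(2 × 47,300 × 107 / 15) ≈ 821.47.
Cost at Q* = (D/Q*)S + (Q*/2)H = √(2DSH) ≈ $12,322.05.
Cost at Q = 2,500: (47,300/2,500)×107 + (2,500/2)×15 = $2,024.44 + $18,750.00 = $20,774.44.
Excess = $20,774.44 − $12,322.05 = $8,452.39.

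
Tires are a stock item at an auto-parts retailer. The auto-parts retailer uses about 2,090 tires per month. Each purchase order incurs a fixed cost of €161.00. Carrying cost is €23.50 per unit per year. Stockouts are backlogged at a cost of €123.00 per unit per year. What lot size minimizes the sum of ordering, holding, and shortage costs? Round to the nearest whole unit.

Q* ≈ 640 tires

Annual demand D = 2,090 × 12 = 25,080.
With planned backorders, Q* = √(2DS/H) · √((H+B)/B).
√(2DS/H) = √(2 × 25,080 × 161 / 23.5) = 586.216.
√((H+B)/B) = √((23.5+123)/123) = 1.0914.
Q* ≈ 639.770.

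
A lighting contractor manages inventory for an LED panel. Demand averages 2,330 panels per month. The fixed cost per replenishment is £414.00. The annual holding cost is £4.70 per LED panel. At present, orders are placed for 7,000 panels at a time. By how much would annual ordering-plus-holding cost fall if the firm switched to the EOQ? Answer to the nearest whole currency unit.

Annual demand D = 2,330 × 12 = 27,960.
EOQ = √(2DS/H) = √(2 × 27,960 × 414 / 4.7) ≈ 2219.40.
Cost at Q* = (D/Q*)S + (Q*/2)H = √(2DSH) ≈ £10,431.16.
Cost at Q = 7,000: (27,960/7,000)×414 + (7,000/2)×4.7 = £1,653.63 + £16,450.00 = £18,103.63.
Excess = £18,103.63 − £10,431.16 = £7,672.47.

Extra cost ≈ £7,672 per year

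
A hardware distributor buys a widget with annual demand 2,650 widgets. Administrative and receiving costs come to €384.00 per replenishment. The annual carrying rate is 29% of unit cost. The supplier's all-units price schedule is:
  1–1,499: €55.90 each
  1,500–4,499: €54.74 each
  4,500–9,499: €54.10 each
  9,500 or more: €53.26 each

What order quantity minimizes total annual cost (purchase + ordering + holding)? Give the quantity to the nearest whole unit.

Q* ≈ 354 widgets

Holding cost per unit per year at price C is H = 0.29·C.
For each price level, check whether its EOQ is feasible; otherwise the best quantity at that price is the breakpoint.
EOQ at €55.90 = 354.3 (feasible in tier 1): TC = 2,650×€55.90 + (2,650/354.3)×384 + (354.3/2)×0.29×€55.90 = €153,878.92.
EOQ at €54.74 = 358.1 < 1500, so use break Q=1500: TC = 2,650×€54.74 + (2,650/1500.0)×384 + (1500.0/2)×0.29×€54.74 = €157,645.35.
EOQ at €54.10 = 360.2 < 4500, so use break Q=4500: TC = 2,650×€54.10 + (2,650/4500.0)×384 + (4500.0/2)×0.29×€54.10 = €178,891.38.
EOQ at €53.26 = 363.0 < 9500, so use break Q=9500: TC = 2,650×€53.26 + (2,650/9500.0)×384 + (9500.0/2)×0.29×€53.26 = €214,611.77.
Lowest total cost is €153,878.92 at Q = 354.3.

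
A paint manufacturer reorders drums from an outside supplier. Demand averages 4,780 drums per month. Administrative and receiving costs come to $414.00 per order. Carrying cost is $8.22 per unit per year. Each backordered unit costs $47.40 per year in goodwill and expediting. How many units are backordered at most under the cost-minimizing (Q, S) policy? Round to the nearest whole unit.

S* ≈ 385 drums

Annual demand D = 4,780 × 12 = 57,360.
With planned backorders, Q* = √(2DS/H) · √((H+B)/B).
√(2DS/H) = √(2 × 57,360 × 414 / 8.22) = 2403.720.
√((H+B)/B) = √((8.22+47.4)/47.4) = 1.0832.
Q* ≈ 2603.815.
S* = Q* · H/(H+B) = 2603.815 × 8.22/55.62 ≈ 384.814.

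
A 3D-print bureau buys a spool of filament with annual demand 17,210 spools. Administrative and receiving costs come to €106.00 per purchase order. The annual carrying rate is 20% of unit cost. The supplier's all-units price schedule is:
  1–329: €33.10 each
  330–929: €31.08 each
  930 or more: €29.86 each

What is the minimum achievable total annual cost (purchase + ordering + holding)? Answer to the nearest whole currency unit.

Holding cost per unit per year at price C is H = 0.20·C.
For each price level, check whether its EOQ is feasible; otherwise the best quantity at that price is the breakpoint.
Tier 1 (€33.10): EOQ = 742.4 exceeds tier's upper bound 329, so this tier is dominated.
EOQ at €31.08 = 766.1 (feasible in tier 2): TC = 17,210×€31.08 + (17,210/766.1)×106 + (766.1/2)×0.20×€31.08 = €539,649.07.
EOQ at €29.86 = 781.6 < 930, so use break Q=930: TC = 17,210×€29.86 + (17,210/930.0)×106 + (930.0/2)×0.20×€29.86 = €518,629.15.
Lowest total cost among the candidates is at Q = 930.0.

TC* ≈ €518,629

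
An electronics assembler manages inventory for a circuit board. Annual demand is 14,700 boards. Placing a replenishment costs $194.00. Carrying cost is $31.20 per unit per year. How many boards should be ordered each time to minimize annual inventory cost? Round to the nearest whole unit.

EOQ = √(2DS / H) = √(2 × 14,700 × 194 / 31.2).
= √(5,703,600 / 31.2) = √182,807.6923 ≈ 427.560.

Q* ≈ 428 boards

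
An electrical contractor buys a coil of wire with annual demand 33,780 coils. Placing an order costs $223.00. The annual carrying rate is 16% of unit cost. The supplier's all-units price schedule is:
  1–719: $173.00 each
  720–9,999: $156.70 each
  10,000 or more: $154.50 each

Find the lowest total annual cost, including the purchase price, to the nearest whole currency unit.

Holding cost per unit per year at price C is H = 0.16·C.
For each price level, check whether its EOQ is feasible; otherwise the best quantity at that price is the breakpoint.
Tier 1 ($173.00): EOQ = 737.8 exceeds tier's upper bound 719, so this tier is dominated.
EOQ at $156.70 = 775.2 (feasible in tier 2): TC = 33,780×$156.70 + (33,780/775.2)×223 + (775.2/2)×0.16×$156.70 = $5,312,761.32.
EOQ at $154.50 = 780.7 < 10000, so use break Q=10000: TC = 33,780×$154.50 + (33,780/10000.0)×223 + (10000.0/2)×0.16×$154.50 = $5,343,363.29.
Lowest total cost among the candidates is at Q = 775.2.

TC* ≈ $5,312,761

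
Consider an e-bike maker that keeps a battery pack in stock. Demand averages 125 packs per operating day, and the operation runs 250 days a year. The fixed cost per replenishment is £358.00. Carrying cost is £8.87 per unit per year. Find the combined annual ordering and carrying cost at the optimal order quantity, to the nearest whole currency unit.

Annual demand D = 125 × 250 = 31,250.
EOQ = √(2DS/H) = √(2 × 31,250 × 358 / 8.87) ≈ 1588.25.
At Q*, ordering cost (D/Q*)S equals holding cost (Q*/2)H, each = √(DSH/2).
Minimum total = √(2DSH) = √(2 × 31,250 × 358 × 8.87) ≈ 14087.805.

TC* ≈ £14,088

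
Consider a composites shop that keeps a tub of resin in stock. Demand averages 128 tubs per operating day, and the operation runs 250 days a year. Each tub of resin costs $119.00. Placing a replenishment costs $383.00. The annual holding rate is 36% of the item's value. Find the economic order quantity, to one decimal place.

Q* ≈ 756.4 tubs

Annual demand D = 128 × 250 = 32,000.
Holding cost H = 0.36 × $119.00 = $42.8400 per unit per year.
EOQ = √(2DS / H) = √(2 × 32,000 × 383 / 42.84).
= √(24,512,000 / 42.84) = √572,175.5369 ≈ 756.423.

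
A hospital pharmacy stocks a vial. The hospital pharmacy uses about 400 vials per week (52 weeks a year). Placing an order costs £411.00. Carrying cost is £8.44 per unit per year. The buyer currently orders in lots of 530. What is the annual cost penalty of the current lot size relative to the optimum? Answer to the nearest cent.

Extra cost ≈ £6,353.76 per year

Annual demand D = 400 × 52 = 20,800.
EOQ = √(2DS/H) = √(2 × 20,800 × 411 / 8.44) ≈ 1423.30.
Cost at Q* = (D/Q*)S + (Q*/2)H = √(2DSH) ≈ £12,012.65.
Cost at Q = 530: (20,800/530)×411 + (530/2)×8.44 = £16,129.81 + £2,236.60 = £18,366.41.
Excess = £18,366.41 − £12,012.65 = £6,353.76.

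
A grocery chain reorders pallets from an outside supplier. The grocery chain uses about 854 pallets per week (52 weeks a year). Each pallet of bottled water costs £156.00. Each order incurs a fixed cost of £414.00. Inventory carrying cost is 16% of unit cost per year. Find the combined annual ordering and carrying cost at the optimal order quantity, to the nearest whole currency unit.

Annual demand D = 854 × 52 = 44,408.
Holding cost H = 0.16 × £156.00 = £24.9600 per unit per year.
Q* = √(2DS/H) = √(2 × 44,408 × 414 / 24.96) ≈ 1213.73.
At the optimum the two cost components are equal, so total cost = 2·(Q*/2)H = Q*·H.
Minimum total = √(2DSH) = √(2 × 44,408 × 414 × 24.96) ≈ 30294.798.

TC* ≈ £30,295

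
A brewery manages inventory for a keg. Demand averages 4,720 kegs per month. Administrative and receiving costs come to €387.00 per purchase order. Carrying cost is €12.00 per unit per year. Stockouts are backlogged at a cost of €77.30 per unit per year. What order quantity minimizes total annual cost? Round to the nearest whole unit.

Annual demand D = 4,720 × 12 = 56,640.
With planned backorders, Q* = √(2DS/H) · √((H+B)/B).
√(2DS/H) = √(2 × 56,640 × 387 / 12) = 1911.356.
√((H+B)/B) = √((12+77.3)/77.3) = 1.0748.
Q* ≈ 2054.364.

Q* ≈ 2,054 kegs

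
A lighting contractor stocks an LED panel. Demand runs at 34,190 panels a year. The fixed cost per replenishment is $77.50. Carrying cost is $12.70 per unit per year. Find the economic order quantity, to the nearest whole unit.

EOQ = √(2DS / H) = √(2 × 34,190 × 77.5 / 12.7).
= √(5,299,450 / 12.7) = √417,279.5276 ≈ 645.972.

Q* ≈ 646 panels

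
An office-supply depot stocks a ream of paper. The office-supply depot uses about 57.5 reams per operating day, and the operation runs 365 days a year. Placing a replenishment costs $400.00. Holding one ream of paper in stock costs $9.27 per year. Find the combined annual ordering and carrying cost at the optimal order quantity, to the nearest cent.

Annual demand D = 57.5 × 365 = 20,987.5.
The optimal lot size = √(2DS/H) = √(2 × 20,987.5 × 400 / 9.27) ≈ 1345.82.
At Q*, ordering cost (D/Q*)S equals holding cost (Q*/2)H, each = √(DSH/2).
Minimum total = √(2DSH) = √(2 × 20,987.5 × 400 × 9.27) ≈ 12475.708.

TC* ≈ $12,475.71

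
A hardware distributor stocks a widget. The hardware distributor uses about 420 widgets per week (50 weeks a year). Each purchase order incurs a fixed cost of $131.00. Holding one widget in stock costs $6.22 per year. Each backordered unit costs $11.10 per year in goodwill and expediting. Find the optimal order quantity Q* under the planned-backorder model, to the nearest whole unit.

Annual demand D = 420 × 50 = 21,000.
With planned backorders, Q* = √(2DS/H) · √((H+B)/B).
√(2DS/H) = √(2 × 21,000 × 131 / 6.22) = 940.514.
√((H+B)/B) = √((6.22+11.1)/11.1) = 1.2491.
Q* ≈ 1174.837.

Q* ≈ 1,175 widgets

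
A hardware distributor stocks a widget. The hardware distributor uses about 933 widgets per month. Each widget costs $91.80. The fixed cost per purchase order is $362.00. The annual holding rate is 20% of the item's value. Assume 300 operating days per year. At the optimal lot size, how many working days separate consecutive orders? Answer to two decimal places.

Annual demand D = 933 × 12 = 11,196.
Holding cost H = 0.20 × $91.80 = $18.3600 per unit per year.
Q* = √(2DS/H) = √(2 × 11,196 × 362 / 18.36) ≈ 664.45.
Cycle time = Q*/D × 300 = 664.45 / 11,196 × 300 ≈ 17.804 days.

T ≈ 17.80 days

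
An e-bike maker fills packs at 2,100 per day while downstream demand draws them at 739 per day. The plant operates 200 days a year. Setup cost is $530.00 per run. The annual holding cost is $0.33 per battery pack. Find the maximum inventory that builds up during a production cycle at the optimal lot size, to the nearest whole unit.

Annual demand D = 739 × 200 = 147,800.
Production build-up factor (1 − d/p) = 1 − 739/2,100 = 0.6481.
Q* = √(2DS / (H(1 − d/p))) = √(2 × 147,800 × 530 / (0.33 × 0.6481)).
= √(156,668,000 / 0.2139) ≈ 27065.357.
Maximum inventory = Q*(1 − d/p) = 27065.357 × 0.6481 ≈ 17540.929.

I_max ≈ 17,541 packs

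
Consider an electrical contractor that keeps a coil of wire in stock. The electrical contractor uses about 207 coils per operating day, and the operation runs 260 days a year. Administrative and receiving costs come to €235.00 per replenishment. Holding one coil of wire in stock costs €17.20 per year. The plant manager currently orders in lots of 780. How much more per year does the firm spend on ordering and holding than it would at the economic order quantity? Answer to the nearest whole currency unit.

Annual demand D = 207 × 260 = 53,820.
EOQ = √(2DS/H) = √(2 × 53,820 × 235 / 17.2) ≈ 1212.71.
Cost at Q* = (D/Q*)S + (Q*/2)H = √(2DSH) ≈ €20,858.59.
Cost at Q = 780: (53,820/780)×235 + (780/2)×17.2 = €16,215.00 + €6,708.00 = €22,923.00.
Excess = €22,923.00 − €20,858.59 = €2,064.41.

Extra cost ≈ €2,064 per year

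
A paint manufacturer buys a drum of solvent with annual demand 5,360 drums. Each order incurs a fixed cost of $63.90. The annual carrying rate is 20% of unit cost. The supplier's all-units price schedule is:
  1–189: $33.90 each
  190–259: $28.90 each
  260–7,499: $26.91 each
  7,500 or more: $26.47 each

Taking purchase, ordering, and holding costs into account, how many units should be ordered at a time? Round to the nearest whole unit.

Q* ≈ 357 drums

Holding cost per unit per year at price C is H = 0.20·C.
Candidates are each tier's EOQ (if it falls in that tier) and each price-break quantity.
Tier 1 ($33.90): EOQ = 317.9 exceeds tier's upper bound 189, so this tier is dominated.
Tier 2 ($28.90): EOQ = 344.3 exceeds tier's upper bound 259, so this tier is dominated.
EOQ at $26.91 = 356.8 (feasible in tier 3): TC = 5,360×$26.91 + (5,360/356.8)×63.9 + (356.8/2)×0.20×$26.91 = $146,157.68.
EOQ at $26.47 = 359.7 < 7500, so use break Q=7500: TC = 5,360×$26.47 + (5,360/7500.0)×63.9 + (7500.0/2)×0.20×$26.47 = $161,777.37.
Lowest total cost is $146,157.68 at Q = 356.8.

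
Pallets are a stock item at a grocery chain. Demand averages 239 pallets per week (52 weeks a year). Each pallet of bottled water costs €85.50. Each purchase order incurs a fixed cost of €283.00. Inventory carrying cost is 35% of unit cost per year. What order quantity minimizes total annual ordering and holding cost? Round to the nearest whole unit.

Q* ≈ 485 pallets

Annual demand D = 239 × 52 = 12,428.
Holding cost H = 0.35 × €85.50 = €29.9250 per unit per year.
EOQ = √(2DS / H) = √(2 × 12,428 × 283 / 29.925).
= √(7,034,248 / 29.925) = √235,062.5898 ≈ 484.833.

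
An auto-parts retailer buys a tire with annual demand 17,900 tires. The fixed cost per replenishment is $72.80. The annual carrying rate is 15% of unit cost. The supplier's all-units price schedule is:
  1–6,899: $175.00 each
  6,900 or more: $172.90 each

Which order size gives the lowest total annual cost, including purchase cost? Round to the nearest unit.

Holding cost per unit per year at price C is H = 0.15·C.
Evaluate total cost at each tier's feasible EOQ or, if the EOQ is below the tier, at the tier's minimum quantity.
EOQ at $175.00 = 315.1 (feasible in tier 1): TC = 17,900×$175.00 + (17,900/315.1)×72.8 + (315.1/2)×0.15×$175.00 = $3,140,771.26.
EOQ at $172.90 = 317.0 < 6900, so use break Q=6900: TC = 17,900×$172.90 + (17,900/6900.0)×72.8 + (6900.0/2)×0.15×$172.90 = $3,184,574.61.
Lowest total cost is $3,140,771.26 at Q = 315.1.

Q* ≈ 315 tires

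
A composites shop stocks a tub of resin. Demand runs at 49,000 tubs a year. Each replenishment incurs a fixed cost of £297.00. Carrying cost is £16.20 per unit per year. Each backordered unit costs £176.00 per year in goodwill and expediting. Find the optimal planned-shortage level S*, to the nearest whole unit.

S* ≈ 118 tubs

With planned backorders, Q* = √(2DS/H) · √((H+B)/B).
√(2DS/H) = √(2 × 49,000 × 297 / 16.2) = 1340.398.
√((H+B)/B) = √((16.2+176)/176) = 1.0450.
Q* ≈ 1400.729.
S* = Q* · H/(H+B) = 1400.729 × 16.2/192.2 ≈ 118.064.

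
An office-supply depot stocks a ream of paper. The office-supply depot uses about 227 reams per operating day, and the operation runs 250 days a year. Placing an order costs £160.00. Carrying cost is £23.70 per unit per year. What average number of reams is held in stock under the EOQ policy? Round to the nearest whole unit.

Annual demand D = 227 × 250 = 56,750.
The optimal lot size = √(2DS/H) = √(2 × 56,750 × 160 / 23.7) ≈ 875.35.
Average inventory = Q*/2 ≈ 875.35 / 2 = 437.677.

Average inventory ≈ 438 reams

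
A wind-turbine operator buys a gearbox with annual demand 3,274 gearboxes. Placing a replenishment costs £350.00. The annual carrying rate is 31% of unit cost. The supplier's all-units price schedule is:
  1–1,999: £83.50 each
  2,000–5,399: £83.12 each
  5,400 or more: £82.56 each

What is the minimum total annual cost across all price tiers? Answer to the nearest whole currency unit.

Holding cost per unit per year at price C is H = 0.31·C.
For each price level, check whether its EOQ is feasible; otherwise the best quantity at that price is the breakpoint.
EOQ at £83.50 = 297.6 (feasible in tier 1): TC = 3,274×£83.50 + (3,274/297.6)×350 + (297.6/2)×0.31×£83.50 = £281,081.16.
EOQ at £83.12 = 298.2 < 2000, so use break Q=2000: TC = 3,274×£83.12 + (3,274/2000.0)×350 + (2000.0/2)×0.31×£83.12 = £298,475.03.
EOQ at £82.56 = 299.2 < 5400, so use break Q=5400: TC = 3,274×£82.56 + (3,274/5400.0)×350 + (5400.0/2)×0.31×£82.56 = £339,616.36.
Lowest total cost among the candidates is at Q = 297.6.

TC* ≈ £281,081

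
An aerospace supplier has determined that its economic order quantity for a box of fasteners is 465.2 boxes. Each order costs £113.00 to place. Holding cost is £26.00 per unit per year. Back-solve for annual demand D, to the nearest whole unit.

D ≈ 24,897 boxes per year

The basic EOQ model gives Q* = √(2DS/H); rearrange for the unknown.
From Q* = √(2DS/H): D = Q*²H / (2S) = 465.2² × 26 / (2 × 113) = 24896.845.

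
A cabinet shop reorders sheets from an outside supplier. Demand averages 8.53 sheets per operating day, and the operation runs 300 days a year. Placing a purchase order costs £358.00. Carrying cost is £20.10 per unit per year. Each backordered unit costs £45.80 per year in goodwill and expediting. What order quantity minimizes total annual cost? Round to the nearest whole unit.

Q* ≈ 362 sheets

Annual demand D = 8.53 × 300 = 2,559.
With planned backorders, Q* = √(2DS/H) · √((H+B)/B).
√(2DS/H) = √(2 × 2,559 × 358 / 20.1) = 301.921.
√((H+B)/B) = √((20.1+45.8)/45.8) = 1.1995.
Q* ≈ 362.163.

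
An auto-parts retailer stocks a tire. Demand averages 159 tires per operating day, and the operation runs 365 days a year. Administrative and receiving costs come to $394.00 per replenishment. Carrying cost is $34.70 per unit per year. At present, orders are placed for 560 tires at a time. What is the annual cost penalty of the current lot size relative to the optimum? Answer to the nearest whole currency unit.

Annual demand D = 159 × 365 = 58,035.
EOQ = √(2DS/H) = √(2 × 58,035 × 394 / 34.7) ≈ 1148.00.
Cost at Q* = (D/Q*)S + (Q*/2)H = √(2DSH) ≈ $39,835.74.
Cost at Q = 560: (58,035/560)×394 + (560/2)×34.7 = $40,831.77 + $9,716.00 = $50,547.77.
Excess = $50,547.77 − $39,835.74 = $10,712.03.

Extra cost ≈ $10,712 per year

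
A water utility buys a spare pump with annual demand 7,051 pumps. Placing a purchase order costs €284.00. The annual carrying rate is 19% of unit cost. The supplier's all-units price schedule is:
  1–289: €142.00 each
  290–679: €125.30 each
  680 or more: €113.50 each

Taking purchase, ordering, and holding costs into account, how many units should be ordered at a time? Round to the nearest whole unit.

Q* ≈ 680 pumps

Holding cost per unit per year at price C is H = 0.19·C.
Candidates are each tier's EOQ (if it falls in that tier) and each price-break quantity.
Tier 1 (€142.00): EOQ = 385.3 exceeds tier's upper bound 289, so this tier is dominated.
EOQ at €125.30 = 410.2 (feasible in tier 2): TC = 7,051×€125.30 + (7,051/410.2)×284 + (410.2/2)×0.19×€125.30 = €893,254.84.
EOQ at €113.50 = 430.9 < 680, so use break Q=680: TC = 7,051×€113.50 + (7,051/680.0)×284 + (680.0/2)×0.19×€113.50 = €810,565.43.
Lowest total cost is €810,565.43 at Q = 680.0.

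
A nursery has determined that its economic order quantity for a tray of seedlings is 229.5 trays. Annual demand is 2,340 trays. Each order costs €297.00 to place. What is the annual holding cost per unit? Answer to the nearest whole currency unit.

The basic EOQ model gives Q* = √(2DS/H); rearrange for the unknown.
From Q* = √(2DS/H): H = 2DS / Q*² = 2 × 2,340 × 297 / 229.5² = 26.3899.

H ≈ €26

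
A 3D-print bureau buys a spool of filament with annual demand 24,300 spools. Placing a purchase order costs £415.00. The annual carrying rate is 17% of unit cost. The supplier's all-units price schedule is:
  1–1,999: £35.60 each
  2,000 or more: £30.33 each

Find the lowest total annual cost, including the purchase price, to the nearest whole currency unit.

TC* ≈ £747,217

Holding cost per unit per year at price C is H = 0.17·C.
Evaluate total cost at each tier's feasible EOQ or, if the EOQ is below the tier, at the tier's minimum quantity.
EOQ at £35.60 = 1825.5 (feasible in tier 1): TC = 24,300×£35.60 + (24,300/1825.5)×415 + (1825.5/2)×0.17×£35.60 = £876,128.20.
EOQ at £30.33 = 1977.8 < 2000, so use break Q=2000: TC = 24,300×£30.33 + (24,300/2000.0)×415 + (2000.0/2)×0.17×£30.33 = £747,217.35.
Lowest total cost among the candidates is at Q = 2000.0.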